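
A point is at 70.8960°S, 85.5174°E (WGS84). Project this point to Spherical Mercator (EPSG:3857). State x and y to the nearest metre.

x 9519753 m, y -11366805 m

Web Mercator is spherical with R = a = 6378137 m.
x = R·λ = 6378137 × 1.492560198 = 9519753.422 m.
y = R·ln tan(π/4 + φ/2) = 6378137 × -1.782151350 = -11366805.468 m.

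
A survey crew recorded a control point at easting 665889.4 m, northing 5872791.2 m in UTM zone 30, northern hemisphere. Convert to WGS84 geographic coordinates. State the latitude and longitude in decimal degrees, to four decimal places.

lat 52.9790°, lon -0.5291°

Zone 30N: λ₀ = -3°, k₀ = 0.9996, false easting 500000 m.
Meridian distance M = (N − FN)/k₀ = 5875141.3 m.
Inverse transverse Mercator on WGS84 gives φ = 52.97900030°, λ = -0.52909933°.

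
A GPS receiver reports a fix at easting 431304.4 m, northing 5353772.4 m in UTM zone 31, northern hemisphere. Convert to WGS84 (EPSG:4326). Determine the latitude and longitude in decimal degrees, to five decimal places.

Zone 31N: λ₀ = 3°, k₀ = 0.9996, false easting 500000 m.
Meridian distance M = (N − FN)/k₀ = 5355914.8 m.
Inverse transverse Mercator on WGS84 gives φ = 48.33339964°, λ = 2.07309941°.

lat 48.33340°, lon 2.07310°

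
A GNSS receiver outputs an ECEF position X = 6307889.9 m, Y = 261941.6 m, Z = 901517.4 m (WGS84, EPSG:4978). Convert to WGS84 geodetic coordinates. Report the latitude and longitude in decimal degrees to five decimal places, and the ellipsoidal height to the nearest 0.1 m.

λ = atan2(Y, X) = 2.37789983°; p = √(X²+Y²) = 6313326.3 m.
Bowring's method on WGS84 (a = 6378137 m, b = 6356752.314 m) gives φ = 8.18069981°, h = -339.596 m.

lat 8.18070°, lon 2.37790°, h -339.6 m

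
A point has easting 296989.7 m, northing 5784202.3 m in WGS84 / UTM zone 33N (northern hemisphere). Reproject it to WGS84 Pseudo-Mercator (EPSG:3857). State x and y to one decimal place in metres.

x 1339307.0 m, y 6831085.5 m

Unproject from UTM 33N (λ₀ = 15°) → φ = 52.17089990°, λ = 12.03119929°.
Web Mercator (R = 6378137 m): x = 1339306.979 m, y = 6831085.530 m.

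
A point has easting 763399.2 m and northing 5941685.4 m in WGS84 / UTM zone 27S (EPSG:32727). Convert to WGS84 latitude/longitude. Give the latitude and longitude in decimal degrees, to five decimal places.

lat -36.63400°, lon -18.05410°

Zone 27S: λ₀ = -21°, k₀ = 0.9996, false easting 500000 m, false northing 10000000 m.
Meridian distance M = (N − FN)/k₀ = -4059938.6 m.
Inverse transverse Mercator on WGS84 gives φ = -36.63399979°, λ = -18.05410054°.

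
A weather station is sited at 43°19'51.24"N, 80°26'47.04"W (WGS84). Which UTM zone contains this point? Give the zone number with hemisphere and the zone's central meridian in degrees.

UTM zone = ⌊(λ + 180)/6⌋ + 1; -80.4464° ∈ [-84°, -78°) → zone 17.
Hemisphere: N (φ ≥ 0).
Central meridian λ₀ = 6×17 − 183 = -81°.

Zone 17N, central meridian -81°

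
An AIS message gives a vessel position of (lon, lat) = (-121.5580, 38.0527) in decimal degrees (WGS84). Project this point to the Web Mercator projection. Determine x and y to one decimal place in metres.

Web Mercator is spherical with R = a = 6378137 m.
x = R·λ = 6378137 × -2.121587332 = -13531774.662 m.
y = R·ln tan(π/4 + φ/2) = 6378137 × 0.719155646 = 4586873.233 m.

x -13531774.7 m, y 4586873.2 m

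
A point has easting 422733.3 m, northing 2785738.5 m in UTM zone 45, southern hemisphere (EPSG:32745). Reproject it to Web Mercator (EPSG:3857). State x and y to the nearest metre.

Unproject from UTM 45S (λ₀ = 87°) → φ = -65.04310040°, λ = 85.35869985°.
Web Mercator (R = 6378137 m): x = 9502087.003 m, y = -9619733.511 m.

x 9502087 m, y -9619734 m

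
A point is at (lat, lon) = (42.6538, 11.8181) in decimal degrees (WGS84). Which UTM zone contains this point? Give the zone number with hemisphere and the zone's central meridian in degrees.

Zone 32N, central meridian 9°

UTM zone = ⌊(λ + 180)/6⌋ + 1; 11.8181° ∈ [6°, 12°) → zone 32.
Hemisphere: N (φ ≥ 0).
Central meridian λ₀ = 6×32 − 183 = 9°.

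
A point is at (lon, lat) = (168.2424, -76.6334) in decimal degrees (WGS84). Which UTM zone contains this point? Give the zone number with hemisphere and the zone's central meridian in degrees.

Zone 59S, central meridian 171°

UTM zone = ⌊(λ + 180)/6⌋ + 1; 168.2424° ∈ [168°, 174°) → zone 59.
Hemisphere: S (φ < 0).
Central meridian λ₀ = 6×59 − 183 = 171°.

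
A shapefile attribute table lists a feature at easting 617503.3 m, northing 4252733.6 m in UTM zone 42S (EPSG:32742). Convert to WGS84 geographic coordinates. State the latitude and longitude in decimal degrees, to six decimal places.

lat -51.863800°, lon 70.706501°

Zone 42S: λ₀ = 69°, k₀ = 0.9996, false easting 500000 m, false northing 10000000 m.
Meridian distance M = (N − FN)/k₀ = -5749566.2 m.
Inverse transverse Mercator on WGS84 gives φ = -51.86380033°, λ = 70.70650073°.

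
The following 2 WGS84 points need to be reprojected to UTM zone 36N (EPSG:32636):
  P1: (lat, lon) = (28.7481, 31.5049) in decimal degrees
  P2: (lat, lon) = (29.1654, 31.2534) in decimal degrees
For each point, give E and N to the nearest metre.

UTM zone 36N: λ₀ = 33°, k₀ = 0.9996.
P1 (28.7481°, 31.5049°) → (354016.737, 3180993.982) m.
P2 (29.1654°, 31.2534°) → (330138.894, 3227572.706) m.

P1: E 354017 m, N 3180994 m; P2: E 330139 m, N 3227573 m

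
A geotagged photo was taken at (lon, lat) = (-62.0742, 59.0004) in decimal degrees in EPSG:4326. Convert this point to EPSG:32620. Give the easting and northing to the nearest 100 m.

Zone 20 central meridian λ₀ = 6×20 − 183 = -63°; Δλ = +0.9258°.
Transverse Mercator on WGS84 with k₀ = 0.9996 gives E = 553187.646 m, N = 6540464.905 m.

E 553200 m, N 6540500 m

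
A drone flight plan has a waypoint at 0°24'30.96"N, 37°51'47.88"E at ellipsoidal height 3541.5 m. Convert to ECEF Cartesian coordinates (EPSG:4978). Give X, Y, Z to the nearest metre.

WGS84: a = 6378137 m, e² = 0.006694380; N(φ) = a/√(1−e²sin²φ) = 6378138.086 m.
X = (N+h)·cosφ·cosλ = 5038063.659 m; Y = (N+h)·cosφ·sinλ = 3916845.381 m; Z = (N(1−e²)+h)·sinφ = 45205.530 m.

X 5038064 m, Y 3916845 m, Z 45206 m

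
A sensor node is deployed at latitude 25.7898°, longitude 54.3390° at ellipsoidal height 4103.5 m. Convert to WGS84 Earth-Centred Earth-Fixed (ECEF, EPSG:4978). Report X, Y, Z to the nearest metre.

WGS84: a = 6378137 m, e² = 0.006694380; N(φ) = a/√(1−e²sin²φ) = 6382181.893 m.
X = (N+h)·cosφ·cosλ = 3352291.995 m; Y = (N+h)·cosφ·sinλ = 4671915.336 m; Z = (N(1−e²)+h)·sinφ = 2759898.096 m.

X 3352292 m, Y 4671915 m, Z 2759898 m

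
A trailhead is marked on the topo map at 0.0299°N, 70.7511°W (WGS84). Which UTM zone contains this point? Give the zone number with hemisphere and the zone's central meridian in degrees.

Zone 19N, central meridian -69°

UTM zone = ⌊(λ + 180)/6⌋ + 1; -70.7511° ∈ [-72°, -66°) → zone 19.
Hemisphere: N (φ ≥ 0).
Central meridian λ₀ = 6×19 − 183 = -69°.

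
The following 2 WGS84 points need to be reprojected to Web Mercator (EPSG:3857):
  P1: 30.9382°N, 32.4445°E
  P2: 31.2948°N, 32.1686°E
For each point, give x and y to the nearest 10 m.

Web Mercator: x = R·λ, y = R·ln tan(π/4+φ/2), R = 6378137 m.
P1 (30.9382°, 32.4445°) → (3611705.219, 3624725.835) m.
P2 (31.2948°, 32.1686°) → (3580992.172, 3671094.008) m.

P1: x 3611710 m, y 3624730 m; P2: x 3580990 m, y 3671090 m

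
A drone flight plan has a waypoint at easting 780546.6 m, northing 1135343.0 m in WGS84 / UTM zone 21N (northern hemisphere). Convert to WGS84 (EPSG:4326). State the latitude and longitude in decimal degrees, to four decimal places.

lat 10.2606°, lon -54.4389°

Zone 21N: λ₀ = -57°, k₀ = 0.9996, false easting 500000 m.
Meridian distance M = (N − FN)/k₀ = 1135797.3 m.
Inverse transverse Mercator on WGS84 gives φ = 10.26059997°, λ = -54.43890021°.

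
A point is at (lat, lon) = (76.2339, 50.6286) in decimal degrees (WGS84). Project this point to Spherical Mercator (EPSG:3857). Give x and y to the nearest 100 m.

Web Mercator is spherical with R = a = 6378137 m.
x = R·λ = 6378137 × 0.883635766 = 5635949.972 m.
y = R·ln tan(π/4 + φ/2) = 6378137 × 2.114338276 = 13485539.187 m.

x 5635900 m, y 13485500 m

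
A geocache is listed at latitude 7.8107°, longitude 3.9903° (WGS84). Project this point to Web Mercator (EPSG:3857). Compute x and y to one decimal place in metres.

Web Mercator is spherical with R = a = 6378137 m.
x = R·λ = 6378137 × 0.069643873 = 444198.164 m.
y = R·ln tan(π/4 + φ/2) = 6378137 × 0.136746636 = 872188.777 m.

x 444198.2 m, y 872188.8 m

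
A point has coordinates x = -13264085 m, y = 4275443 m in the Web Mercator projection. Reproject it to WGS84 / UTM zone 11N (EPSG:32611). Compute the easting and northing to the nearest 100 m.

E 305500 m, N 3965800 m

Web Mercator inverse (R = 6378137 m) → φ = 35.81680345°, λ = -119.15330285°.
UTM 11N forward: E = 305465.517 m, N = 3965769.370 m.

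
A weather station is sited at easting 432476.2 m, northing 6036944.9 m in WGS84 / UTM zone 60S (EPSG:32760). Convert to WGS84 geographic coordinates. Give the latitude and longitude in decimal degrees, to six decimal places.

Zone 60S: λ₀ = 177°, k₀ = 0.9996, false easting 500000 m, false northing 10000000 m.
Meridian distance M = (N − FN)/k₀ = -3964641.0 m.
Inverse transverse Mercator on WGS84 gives φ = -35.80930036°, λ = 176.25259996°.

lat -35.809300°, lon 176.252600°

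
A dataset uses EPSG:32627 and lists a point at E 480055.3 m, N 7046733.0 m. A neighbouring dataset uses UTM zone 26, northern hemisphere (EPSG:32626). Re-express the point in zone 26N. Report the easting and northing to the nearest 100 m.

UTM 27N → geographic: φ = 63.54820031°, λ = -21.40130072°.
UTM 26N (λ₀ = -27°) forward: E = 777990.078 m, N = 7058844.106 m.

E 778000 m, N 7058800 m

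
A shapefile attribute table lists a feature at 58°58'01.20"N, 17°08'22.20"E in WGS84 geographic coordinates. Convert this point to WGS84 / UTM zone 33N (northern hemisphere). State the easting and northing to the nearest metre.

Zone 33 central meridian λ₀ = 6×33 − 183 = 15°; Δλ = +2.1395°.
Transverse Mercator on WGS84 with k₀ = 0.9996 gives E = 623023.424 m, N = 6538345.980 m.

E 623023 m, N 6538346 m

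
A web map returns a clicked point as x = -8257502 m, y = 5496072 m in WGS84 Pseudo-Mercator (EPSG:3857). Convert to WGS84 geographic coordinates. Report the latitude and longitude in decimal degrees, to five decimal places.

lat 44.19760°, lon -74.17840°

R = 6378137 m. λ = x/R = -74.17840255°.
φ = 2·arctan(exp(y/R)) − 90° = 2·arctan(2.36719) − 90° = 44.19759785°.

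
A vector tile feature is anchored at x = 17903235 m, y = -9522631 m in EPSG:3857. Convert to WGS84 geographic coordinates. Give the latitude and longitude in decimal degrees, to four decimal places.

lat -64.6725°, lon 160.8275°

R = 6378137 m. λ = x/R = 160.82749636°.
φ = 2·arctan(exp(y/R)) − 90° = 2·arctan(0.22469) − 90° = -64.67250172°.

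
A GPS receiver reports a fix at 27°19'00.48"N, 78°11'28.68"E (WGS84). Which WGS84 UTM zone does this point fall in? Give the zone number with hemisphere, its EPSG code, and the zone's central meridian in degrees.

Zone 44N (EPSG:32644), central meridian 81°

UTM zone = ⌊(λ + 180)/6⌋ + 1; 78.1913° ∈ [78°, 84°) → zone 44.
Hemisphere: N (φ ≥ 0).
Central meridian λ₀ = 6×44 − 183 = 81°.
EPSG code: 32644.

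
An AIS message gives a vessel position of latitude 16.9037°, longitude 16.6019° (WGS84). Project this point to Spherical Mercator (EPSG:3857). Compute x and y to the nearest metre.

Web Mercator is spherical with R = a = 6378137 m.
x = R·λ = 6378137 × 0.289757817 = 1848115.054 m.
y = R·ln tan(π/4 + φ/2) = 6378137 × 0.299400597 = 1909618.029 m.

x 1848115 m, y 1909618 m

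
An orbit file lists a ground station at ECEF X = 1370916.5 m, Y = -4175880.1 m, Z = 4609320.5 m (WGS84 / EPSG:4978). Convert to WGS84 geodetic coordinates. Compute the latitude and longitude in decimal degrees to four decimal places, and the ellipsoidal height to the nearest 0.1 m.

λ = atan2(Y, X) = -71.82530065°; p = √(X²+Y²) = 4395154.9 m.
Bowring's method on WGS84 (a = 6378137 m, b = 6356752.314 m) gives φ = 46.55460010°, h = 2016.826 m.

lat 46.5546°, lon -71.8253°, h 2016.8 m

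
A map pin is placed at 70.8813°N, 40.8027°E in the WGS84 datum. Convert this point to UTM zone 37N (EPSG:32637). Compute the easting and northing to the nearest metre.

Zone 37 central meridian λ₀ = 6×37 − 183 = 39°; Δλ = +1.8027°.
Transverse Mercator on WGS84 with k₀ = 0.9996 gives E = 565888.925 m, N = 7865137.726 m.

E 565889 m, N 7865138 m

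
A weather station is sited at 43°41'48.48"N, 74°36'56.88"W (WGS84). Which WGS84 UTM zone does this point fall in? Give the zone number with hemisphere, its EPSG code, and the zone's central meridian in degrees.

UTM zone = ⌊(λ + 180)/6⌋ + 1; -74.6158° ∈ [-78°, -72°) → zone 18.
Hemisphere: N (φ ≥ 0).
Central meridian λ₀ = 6×18 − 183 = -75°.
EPSG code: 32618.

Zone 18N (EPSG:32618), central meridian -75°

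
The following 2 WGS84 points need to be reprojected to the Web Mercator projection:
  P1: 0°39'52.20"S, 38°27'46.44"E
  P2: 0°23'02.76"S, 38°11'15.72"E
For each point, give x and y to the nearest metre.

Web Mercator: x = R·λ, y = R·ln tan(π/4+φ/2), R = 6378137 m.
P1 (-0.6645°, 38.4629°) → (4281670.442, -73973.460) m.
P2 (-0.3841°, 38.1877°) → (4251035.319, -42758.137) m.

P1: x 4281670 m, y -73973 m; P2: x 4251035 m, y -42758 m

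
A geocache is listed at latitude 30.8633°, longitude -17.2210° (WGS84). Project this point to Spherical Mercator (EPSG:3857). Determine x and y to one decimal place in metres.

x -1917033.0 m, y 3615008.7 m

Web Mercator is spherical with R = a = 6378137 m.
x = R·λ = 6378137 × -0.300563150 = -1917032.951 m.
y = R·ln tan(π/4 + φ/2) = 6378137 × 0.566781294 = 3615008.742 m.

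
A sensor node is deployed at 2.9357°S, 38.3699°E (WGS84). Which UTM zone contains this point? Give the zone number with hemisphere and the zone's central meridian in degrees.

Zone 37S, central meridian 39°

UTM zone = ⌊(λ + 180)/6⌋ + 1; 38.3699° ∈ [36°, 42°) → zone 37.
Hemisphere: S (φ < 0).
Central meridian λ₀ = 6×37 − 183 = 39°.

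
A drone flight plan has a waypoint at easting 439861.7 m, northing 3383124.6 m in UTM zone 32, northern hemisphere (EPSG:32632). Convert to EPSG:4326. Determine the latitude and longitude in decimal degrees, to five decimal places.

lat 30.57910°, lon 8.37280°

Zone 32N: λ₀ = 9°, k₀ = 0.9996, false easting 500000 m.
Meridian distance M = (N − FN)/k₀ = 3384478.4 m.
Inverse transverse Mercator on WGS84 gives φ = 30.57909986°, λ = 8.37279968°.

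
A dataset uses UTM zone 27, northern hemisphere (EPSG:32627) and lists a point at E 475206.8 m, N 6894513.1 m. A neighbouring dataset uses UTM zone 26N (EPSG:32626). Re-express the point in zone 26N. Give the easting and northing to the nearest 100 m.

UTM 27N → geographic: φ = 62.18169998°, λ = -21.47619933°.
UTM 26N (λ₀ = -27°) forward: E = 787345.392 m, N = 6906686.137 m.

E 787300 m, N 6906700 m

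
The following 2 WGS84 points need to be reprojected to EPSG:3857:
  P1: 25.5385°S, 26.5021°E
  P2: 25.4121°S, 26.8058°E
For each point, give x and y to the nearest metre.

Web Mercator: x = R·λ, y = R·ln tan(π/4+φ/2), R = 6378137 m.
P1 (-25.5385°, 26.5021°) → (2950200.277, -2942033.559) m.
P2 (-25.4121°, 26.8058°) → (2984008.006, -2926447.335) m.

P1: x 2950200 m, y -2942034 m; P2: x 2984008 m, y -2926447 m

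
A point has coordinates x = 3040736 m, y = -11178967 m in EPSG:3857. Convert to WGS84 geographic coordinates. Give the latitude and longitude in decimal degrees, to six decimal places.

lat -70.336000°, lon 27.315396°

R = 6378137 m. λ = x/R = 27.31539624°.
φ = 2·arctan(exp(y/R)) − 90° = 2·arctan(0.17331) − 90° = -70.33600012°.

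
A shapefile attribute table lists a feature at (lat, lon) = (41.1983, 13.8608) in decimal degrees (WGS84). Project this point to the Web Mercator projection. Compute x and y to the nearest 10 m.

x 1542980 m, y 5041640 m

Web Mercator is spherical with R = a = 6378137 m.
x = R·λ = 6378137 × 0.241916597 = 1542977.198 m.
y = R·ln tan(π/4 + φ/2) = 6378137 × 0.790455742 = 5041635.015 m.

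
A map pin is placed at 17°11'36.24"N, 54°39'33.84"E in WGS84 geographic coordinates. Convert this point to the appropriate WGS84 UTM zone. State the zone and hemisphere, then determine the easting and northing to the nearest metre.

Zone 40N: E 251058 m, N 1902454 m

Longitude 54.6594° lies in the 6° band [54°, 60°), giving zone 40; latitude is north of the equator, so 40N.
Zone 40 central meridian λ₀ = 6×40 − 183 = 57°; Δλ = -2.3406°.
Transverse Mercator on WGS84 with k₀ = 0.9996 gives E = 251058.377 m, N = 1902453.762 m.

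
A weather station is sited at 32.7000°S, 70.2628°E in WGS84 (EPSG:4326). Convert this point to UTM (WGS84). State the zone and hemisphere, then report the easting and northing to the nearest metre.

Zone 42S: E 618367 m, N 6381266 m

Longitude 70.2628° lies in the 6° band [66°, 72°), giving zone 42; latitude is south of the equator, so 42S.
Zone 42 central meridian λ₀ = 6×42 − 183 = 69°; Δλ = +1.2628°.
Transverse Mercator on WGS84 with k₀ = 0.9996 gives E = 618367.139 m, N = 6381265.523 m.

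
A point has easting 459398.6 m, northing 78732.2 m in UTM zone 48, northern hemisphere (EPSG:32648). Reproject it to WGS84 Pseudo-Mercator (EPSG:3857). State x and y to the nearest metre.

Unproject from UTM 48N (λ₀ = 105°) → φ = 0.71230000°, λ = 104.63509994°.
Web Mercator (R = 6378137 m): x = 11647926.045 m, y = 79294.916 m.

x 11647926 m, y 79295 m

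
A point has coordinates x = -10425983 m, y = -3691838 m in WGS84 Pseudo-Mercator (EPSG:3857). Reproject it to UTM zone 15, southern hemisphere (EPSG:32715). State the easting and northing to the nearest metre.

Web Mercator inverse (R = 6378137 m) → φ = -31.45389952°, λ = -93.65819881°.
UTM 15S forward: E = 437463.317 m, N = 6519905.383 m.

E 437463 m, N 6519905 m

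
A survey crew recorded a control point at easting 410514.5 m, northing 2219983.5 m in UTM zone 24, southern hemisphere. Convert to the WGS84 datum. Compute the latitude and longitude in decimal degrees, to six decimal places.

lat -70.111300°, lon -41.357400°

Zone 24S: λ₀ = -39°, k₀ = 0.9996, false easting 500000 m, false northing 10000000 m.
Meridian distance M = (N − FN)/k₀ = -7783129.8 m.
Inverse transverse Mercator on WGS84 gives φ = -70.11129987°, λ = -41.35740046°.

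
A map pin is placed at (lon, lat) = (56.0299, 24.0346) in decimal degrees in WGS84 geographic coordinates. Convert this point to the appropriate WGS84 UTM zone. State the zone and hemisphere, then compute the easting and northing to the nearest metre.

Longitude 56.0299° lies in the 6° band [54°, 60°), giving zone 40; latitude is north of the equator, so 40N.
Zone 40 central meridian λ₀ = 6×40 − 183 = 57°; Δλ = -0.9701°.
Transverse Mercator on WGS84 with k₀ = 0.9996 gives E = 401353.314 m, N = 2658397.403 m.

Zone 40N: E 401353 m, N 2658397 m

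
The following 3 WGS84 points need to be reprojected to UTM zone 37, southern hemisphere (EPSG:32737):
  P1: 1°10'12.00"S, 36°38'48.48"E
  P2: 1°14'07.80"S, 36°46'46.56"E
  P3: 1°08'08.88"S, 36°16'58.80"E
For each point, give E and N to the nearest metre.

P1: E 238128 m, N 9870570 m; P2: E 252920 m, N 9863337 m; P3: E 197611 m, N 9874318 m

UTM zone 37S: λ₀ = 39°, k₀ = 0.9996.
P1 (-1.1700°, 36.6468°) → (238127.917, 9870569.812) m.
P2 (-1.2355°, 36.7796°) → (252919.917, 9863336.647) m.
P3 (-1.1358°, 36.2830°) → (197610.903, 9874317.608) m.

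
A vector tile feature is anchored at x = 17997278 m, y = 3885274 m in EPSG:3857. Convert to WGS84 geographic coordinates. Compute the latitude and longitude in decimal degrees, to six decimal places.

lat 32.924403°, lon 161.672299°

R = 6378137 m. λ = x/R = 161.67229900°.
φ = 2·arctan(exp(y/R)) − 90° = 2·arctan(1.83888) − 90° = 32.92440285°.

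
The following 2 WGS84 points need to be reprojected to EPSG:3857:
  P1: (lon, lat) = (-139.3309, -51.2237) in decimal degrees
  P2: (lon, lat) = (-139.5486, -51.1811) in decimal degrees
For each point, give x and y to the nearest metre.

P1: x -15510245 m, y -6660959 m; P2: x -15534479 m, y -6653391 m

Web Mercator: x = R·λ, y = R·ln tan(π/4+φ/2), R = 6378137 m.
P1 (-51.2237°, -139.3309°) → (-15510244.840, -6660959.463) m.
P2 (-51.1811°, -139.5486°) → (-15534479.093, -6653390.952) m.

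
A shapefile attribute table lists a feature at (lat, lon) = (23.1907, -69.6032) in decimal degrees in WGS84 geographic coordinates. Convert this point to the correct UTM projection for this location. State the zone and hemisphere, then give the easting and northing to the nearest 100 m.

Longitude -69.6032° lies in the 6° band [-72°, -66°), giving zone 19; latitude is north of the equator, so 19N.
Zone 19 central meridian λ₀ = 6×19 − 183 = -69°; Δλ = -0.6032°.
Transverse Mercator on WGS84 with k₀ = 0.9996 gives E = 438269.531 m, N = 2564758.417 m.

Zone 19N: E 438300 m, N 2564800 m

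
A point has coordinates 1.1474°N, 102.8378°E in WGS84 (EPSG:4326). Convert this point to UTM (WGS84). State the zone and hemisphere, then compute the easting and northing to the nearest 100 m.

Longitude 102.8378° lies in the 6° band [102°, 108°), giving zone 48; latitude is north of the equator, so 48N.
Zone 48 central meridian λ₀ = 6×48 − 183 = 105°; Δλ = -2.1622°.
Transverse Mercator on WGS84 with k₀ = 0.9996 gives E = 259391.740 m, N = 126913.289 m.

Zone 48N: E 259400 m, N 126900 m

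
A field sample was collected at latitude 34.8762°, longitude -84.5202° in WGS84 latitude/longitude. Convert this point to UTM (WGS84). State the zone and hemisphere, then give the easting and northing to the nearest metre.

Zone 16N: E 726651 m, N 3862120 m

Longitude -84.5202° lies in the 6° band [-90°, -84°), giving zone 16; latitude is north of the equator, so 16N.
Zone 16 central meridian λ₀ = 6×16 − 183 = -87°; Δλ = +2.4798°.
Transverse Mercator on WGS84 with k₀ = 0.9996 gives E = 726650.832 m, N = 3862119.882 m.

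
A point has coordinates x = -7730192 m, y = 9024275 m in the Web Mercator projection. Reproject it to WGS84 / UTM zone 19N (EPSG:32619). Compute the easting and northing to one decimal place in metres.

Web Mercator inverse (R = 6378137 m) → φ = 62.68850142°, λ = -69.44149623°.
UTM 19N forward: E = 477399.271 m, N = 6950961.097 m.

E 477399.3 m, N 6950961.1 m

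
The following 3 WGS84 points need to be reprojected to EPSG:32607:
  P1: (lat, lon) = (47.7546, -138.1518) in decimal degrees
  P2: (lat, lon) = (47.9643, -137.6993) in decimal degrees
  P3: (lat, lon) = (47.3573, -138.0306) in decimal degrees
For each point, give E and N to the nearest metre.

UTM zone 7N: λ₀ = -141°, k₀ = 0.9996.
P1 (47.7546°, -138.1518°) → (713460.193, 5292954.758) m.
P2 (47.9643°, -137.6993°) → (746373.237, 5317605.911) m.
P3 (47.3573°, -138.0306°) → (724232.825, 5249146.830) m.

P1: E 713460 m, N 5292955 m; P2: E 746373 m, N 5317606 m; P3: E 724233 m, N 5249147 m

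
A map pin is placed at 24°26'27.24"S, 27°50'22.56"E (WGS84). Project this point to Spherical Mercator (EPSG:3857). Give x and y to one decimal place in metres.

Web Mercator is spherical with R = a = 6378137 m.
x = R·λ = 6378137 × 0.485892682 = 3099090.096 m.
y = R·ln tan(π/4 + φ/2) = 6378137 × -0.440132671 = -2807226.472 m.

x 3099090.1 m, y -2807226.5 m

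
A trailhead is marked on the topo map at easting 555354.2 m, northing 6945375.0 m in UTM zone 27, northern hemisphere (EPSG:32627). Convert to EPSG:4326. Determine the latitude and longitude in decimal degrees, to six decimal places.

lat 62.634900°, lon -19.920599°

Zone 27N: λ₀ = -21°, k₀ = 0.9996, false easting 500000 m.
Meridian distance M = (N − FN)/k₀ = 6948154.3 m.
Inverse transverse Mercator on WGS84 gives φ = 62.63490013°, λ = -19.92059929°.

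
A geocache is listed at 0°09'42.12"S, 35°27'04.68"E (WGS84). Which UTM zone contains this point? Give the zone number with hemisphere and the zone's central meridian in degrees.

UTM zone = ⌊(λ + 180)/6⌋ + 1; 35.4513° ∈ [30°, 36°) → zone 36.
Hemisphere: S (φ < 0).
Central meridian λ₀ = 6×36 − 183 = 33°.

Zone 36S, central meridian 33°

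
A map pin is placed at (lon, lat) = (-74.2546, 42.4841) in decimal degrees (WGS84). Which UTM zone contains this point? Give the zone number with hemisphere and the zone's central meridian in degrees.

Zone 18N, central meridian -75°

UTM zone = ⌊(λ + 180)/6⌋ + 1; -74.2546° ∈ [-78°, -72°) → zone 18.
Hemisphere: N (φ ≥ 0).
Central meridian λ₀ = 6×18 − 183 = -75°.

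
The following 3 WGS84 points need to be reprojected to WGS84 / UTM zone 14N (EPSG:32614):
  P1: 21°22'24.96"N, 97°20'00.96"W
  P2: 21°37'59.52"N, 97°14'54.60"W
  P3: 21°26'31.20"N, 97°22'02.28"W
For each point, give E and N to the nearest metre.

UTM zone 14N: λ₀ = -99°, k₀ = 0.9996.
P1 (21.3736°, -97.3336°) → (672770.361, 2364411.717) m.
P2 (21.6332°, -97.2485°) → (681273.240, 2393249.922) m.
P3 (21.4420°, -97.3673°) → (669196.893, 2371947.691) m.

P1: E 672770 m, N 2364412 m; P2: E 681273 m, N 2393250 m; P3: E 669197 m, N 2371948 m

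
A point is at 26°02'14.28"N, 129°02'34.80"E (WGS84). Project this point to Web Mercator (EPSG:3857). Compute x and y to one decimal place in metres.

Web Mercator is spherical with R = a = 6378137 m.
x = R·λ = 6378137 × 2.252225227 = 14365001.0504 m.
y = R·ln tan(π/4 + φ/2) = 6378137 × 0.470937116 = 3003701.442 m.

x 14365001.1 m, y 3003701.4 m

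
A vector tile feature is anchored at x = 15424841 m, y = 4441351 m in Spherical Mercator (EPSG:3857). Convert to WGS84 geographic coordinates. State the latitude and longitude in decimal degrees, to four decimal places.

lat 37.0161°, lon 138.5637°

R = 6378137 m. λ = x/R = 138.56370425°.
φ = 2·arctan(exp(y/R)) − 90° = 2·arctan(2.00640) − 90° = 37.01609887°.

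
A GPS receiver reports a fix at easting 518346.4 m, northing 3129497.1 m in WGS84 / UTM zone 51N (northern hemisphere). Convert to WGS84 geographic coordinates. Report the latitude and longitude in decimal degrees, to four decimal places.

Zone 51N: λ₀ = 123°, k₀ = 0.9996, false easting 500000 m.
Meridian distance M = (N − FN)/k₀ = 3130749.4 m.
Inverse transverse Mercator on WGS84 gives φ = 28.29139978°, λ = 123.18709962°.

lat 28.2914°, lon 123.1871°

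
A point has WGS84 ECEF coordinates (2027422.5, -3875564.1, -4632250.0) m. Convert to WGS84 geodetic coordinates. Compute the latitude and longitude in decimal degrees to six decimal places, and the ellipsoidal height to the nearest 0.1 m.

λ = atan2(Y, X) = -62.38460010°; p = √(X²+Y²) = 4373835.7 m.
Bowring's method on WGS84 (a = 6378137 m, b = 6356752.314 m) gives φ = -46.83550033°, h = 4080.524 m.

lat -46.835500°, lon -62.384600°, h 4080.5 m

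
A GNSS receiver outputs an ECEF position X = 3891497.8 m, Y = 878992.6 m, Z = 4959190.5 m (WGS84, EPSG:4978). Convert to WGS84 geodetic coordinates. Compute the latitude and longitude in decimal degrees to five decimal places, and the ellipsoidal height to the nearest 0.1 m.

λ = atan2(Y, X) = 12.72810011°; p = √(X²+Y²) = 3989534.2 m.
Bowring's method on WGS84 (a = 6378137 m, b = 6356752.314 m) gives φ = 51.37209962°, h = -385.680 m.

lat 51.37210°, lon 12.72810°, h -385.7 m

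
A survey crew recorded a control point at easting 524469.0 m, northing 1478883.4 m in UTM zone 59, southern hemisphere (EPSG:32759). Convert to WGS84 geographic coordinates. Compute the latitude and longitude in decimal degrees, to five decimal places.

Zone 59S: λ₀ = 171°, k₀ = 0.9996, false easting 500000 m, false northing 10000000 m.
Meridian distance M = (N − FN)/k₀ = -8524526.4 m.
Inverse transverse Mercator on WGS84 gives φ = -76.76830038°, λ = 171.95769923°.

lat -76.76830°, lon 171.95770°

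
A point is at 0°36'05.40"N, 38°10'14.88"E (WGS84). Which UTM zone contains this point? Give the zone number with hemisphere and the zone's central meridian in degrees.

UTM zone = ⌊(λ + 180)/6⌋ + 1; 38.1708° ∈ [36°, 42°) → zone 37.
Hemisphere: N (φ ≥ 0).
Central meridian λ₀ = 6×37 − 183 = 39°.

Zone 37N, central meridian 39°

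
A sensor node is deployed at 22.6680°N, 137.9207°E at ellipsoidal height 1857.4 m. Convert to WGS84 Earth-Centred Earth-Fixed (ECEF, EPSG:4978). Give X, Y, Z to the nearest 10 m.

WGS84: a = 6378137 m, e² = 0.006694380; N(φ) = a/√(1−e²sin²φ) = 6381310.224 m.
X = (N+h)·cosφ·cosλ = -4371730.942 m; Y = (N+h)·cosφ·sinλ = 3947294.026 m; Z = (N(1−e²)+h)·sinφ = 2443550.218 m.

X -4371730 m, Y 3947290 m, Z 2443550 m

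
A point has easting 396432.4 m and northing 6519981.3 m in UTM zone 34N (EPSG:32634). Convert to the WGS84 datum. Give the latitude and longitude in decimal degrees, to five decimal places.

lat 58.80730°, lon 19.20720°

Zone 34N: λ₀ = 21°, k₀ = 0.9996, false easting 500000 m.
Meridian distance M = (N − FN)/k₀ = 6522590.3 m.
Inverse transverse Mercator on WGS84 gives φ = 58.80729966°, λ = 19.20719977°.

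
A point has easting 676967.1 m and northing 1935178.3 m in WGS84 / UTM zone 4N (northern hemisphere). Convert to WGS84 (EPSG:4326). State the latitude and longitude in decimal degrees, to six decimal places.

Zone 4N: λ₀ = -159°, k₀ = 0.9996, false easting 500000 m.
Meridian distance M = (N − FN)/k₀ = 1935952.7 m.
Inverse transverse Mercator on WGS84 gives φ = 17.49580028°, λ = -157.33319965°.

lat 17.495800°, lon -157.333200°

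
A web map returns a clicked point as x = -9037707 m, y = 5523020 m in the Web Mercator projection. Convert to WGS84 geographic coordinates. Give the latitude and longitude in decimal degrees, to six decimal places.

lat 44.370898°, lon -81.187103°

R = 6378137 m. λ = x/R = -81.18710331°.
φ = 2·arctan(exp(y/R)) − 90° = 2·arctan(2.37722) − 90° = 44.37089760°.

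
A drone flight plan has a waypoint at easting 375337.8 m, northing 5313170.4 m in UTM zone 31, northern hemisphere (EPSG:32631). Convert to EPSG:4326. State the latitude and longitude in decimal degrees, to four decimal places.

lat 47.9597°, lon 1.3301°

Zone 31N: λ₀ = 3°, k₀ = 0.9996, false easting 500000 m.
Meridian distance M = (N − FN)/k₀ = 5315296.5 m.
Inverse transverse Mercator on WGS84 gives φ = 47.95969975°, λ = 1.33010023°.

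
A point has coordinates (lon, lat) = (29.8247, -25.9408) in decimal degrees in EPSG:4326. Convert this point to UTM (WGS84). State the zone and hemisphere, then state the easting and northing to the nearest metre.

Zone 35S: E 782902 m, N 7127820 m

Longitude 29.8247° lies in the 6° band [24°, 30°), giving zone 35; latitude is south of the equator, so 35S.
Zone 35 central meridian λ₀ = 6×35 − 183 = 27°; Δλ = +2.8247°.
Transverse Mercator on WGS84 with k₀ = 0.9996 gives E = 782902.160 m, N = 7127819.983 m.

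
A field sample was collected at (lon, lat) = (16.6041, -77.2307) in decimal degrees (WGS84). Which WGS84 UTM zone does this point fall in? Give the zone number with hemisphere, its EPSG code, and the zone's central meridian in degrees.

Zone 33S (EPSG:32733), central meridian 15°

UTM zone = ⌊(λ + 180)/6⌋ + 1; 16.6041° ∈ [12°, 18°) → zone 33.
Hemisphere: S (φ < 0).
Central meridian λ₀ = 6×33 − 183 = 15°.
EPSG code: 32733.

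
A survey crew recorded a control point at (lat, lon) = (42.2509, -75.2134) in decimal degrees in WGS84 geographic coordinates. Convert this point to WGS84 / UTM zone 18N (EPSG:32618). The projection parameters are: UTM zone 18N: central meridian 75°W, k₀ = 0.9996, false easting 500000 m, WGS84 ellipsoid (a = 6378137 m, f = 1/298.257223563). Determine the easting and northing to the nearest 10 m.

Zone 18 central meridian λ₀ = 6×18 − 183 = -75°; Δλ = -0.2134°.
Transverse Mercator on WGS84 with k₀ = 0.9996 gives E = 482396.311 m, N = 4677656.018 m.

E 482400 m, N 4677660 m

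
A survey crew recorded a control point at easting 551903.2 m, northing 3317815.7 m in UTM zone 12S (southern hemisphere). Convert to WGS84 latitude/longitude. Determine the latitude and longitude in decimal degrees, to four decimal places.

Zone 12S: λ₀ = -111°, k₀ = 0.9996, false easting 500000 m, false northing 10000000 m.
Meridian distance M = (N − FN)/k₀ = -6684858.2 m.
Inverse transverse Mercator on WGS84 gives φ = -60.27300012°, λ = -110.06170048°.

lat -60.2730°, lon -110.0617°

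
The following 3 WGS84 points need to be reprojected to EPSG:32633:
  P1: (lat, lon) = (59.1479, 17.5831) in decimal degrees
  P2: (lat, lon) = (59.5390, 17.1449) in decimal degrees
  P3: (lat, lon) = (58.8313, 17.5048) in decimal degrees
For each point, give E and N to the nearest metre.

P1: E 647744 m, N 6559381 m; P2: E 621284 m, N 6602030 m; P3: E 644588 m, N 6523972 m

UTM zone 33N: λ₀ = 15°, k₀ = 0.9996.
P1 (59.1479°, 17.5831°) → (647744.420, 6559380.846) m.
P2 (59.5390°, 17.1449°) → (621284.313, 6602029.659) m.
P3 (58.8313°, 17.5048°) → (644588.457, 6523972.348) m.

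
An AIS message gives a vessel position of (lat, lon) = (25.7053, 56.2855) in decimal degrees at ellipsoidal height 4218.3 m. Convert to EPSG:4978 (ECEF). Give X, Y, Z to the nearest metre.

WGS84: a = 6378137 m, e² = 0.006694380; N(φ) = a/√(1−e²sin²φ) = 6382157.208 m.
X = (N+h)·cosφ·cosλ = 3193986.033 m; Y = (N+h)·cosφ·sinλ = 4786555.372 m; Z = (N(1−e²)+h)·sinφ = 2751510.595 m.

X 3193986 m, Y 4786555 m, Z 2751511 m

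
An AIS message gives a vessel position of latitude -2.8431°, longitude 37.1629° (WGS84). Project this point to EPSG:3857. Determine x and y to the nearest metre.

x 4136955 m, y -316622 m

Web Mercator is spherical with R = a = 6378137 m.
x = R·λ = 6378137 × 0.648614965 = 4136955.104 m.
y = R·ln tan(π/4 + φ/2) = 6378137 × -0.049641832 = -316622.407 m.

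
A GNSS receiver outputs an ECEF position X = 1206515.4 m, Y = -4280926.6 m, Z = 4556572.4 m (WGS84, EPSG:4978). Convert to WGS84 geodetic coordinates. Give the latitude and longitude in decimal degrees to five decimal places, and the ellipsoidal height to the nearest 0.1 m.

λ = atan2(Y, X) = -74.26030026°; p = √(X²+Y²) = 4447697.4 m.
Bowring's method on WGS84 (a = 6378137 m, b = 6356752.314 m) gives φ = 45.88510017°, h = 286.433 m.

lat 45.88510°, lon -74.26030°, h 286.4 m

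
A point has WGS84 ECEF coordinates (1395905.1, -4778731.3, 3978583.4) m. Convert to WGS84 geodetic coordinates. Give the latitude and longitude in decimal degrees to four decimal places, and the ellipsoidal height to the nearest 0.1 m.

lat 38.8183°, lon -73.7165°, h 3130.7 m

λ = atan2(Y, X) = -73.71649998°; p = √(X²+Y²) = 4978435.9 m.
Bowring's method on WGS84 (a = 6378137 m, b = 6356752.314 m) gives φ = 38.81829951°, h = 3130.699 m.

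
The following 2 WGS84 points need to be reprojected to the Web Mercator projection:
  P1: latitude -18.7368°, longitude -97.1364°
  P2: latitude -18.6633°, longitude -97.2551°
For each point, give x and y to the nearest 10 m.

P1: x -10813170 m, y -2123970 m; P2: x -10826390 m, y -2115330 m

Web Mercator: x = R·λ, y = R·ln tan(π/4+φ/2), R = 6378137 m.
P1 (-18.7368°, -97.1364°) → (-10813174.585, -2123972.753) m.
P2 (-18.6633°, -97.2551°) → (-10826388.209, -2115334.770) m.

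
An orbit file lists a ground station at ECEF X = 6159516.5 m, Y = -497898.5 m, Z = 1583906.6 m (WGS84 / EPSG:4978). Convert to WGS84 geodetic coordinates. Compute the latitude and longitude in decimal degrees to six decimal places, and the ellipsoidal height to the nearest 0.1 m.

lat 14.468900°, lon -4.621400°, h 2553.2 m

λ = atan2(Y, X) = -4.62140023°; p = √(X²+Y²) = 6179607.3 m.
Bowring's method on WGS84 (a = 6378137 m, b = 6356752.314 m) gives φ = 14.46890033°, h = 2553.207 m.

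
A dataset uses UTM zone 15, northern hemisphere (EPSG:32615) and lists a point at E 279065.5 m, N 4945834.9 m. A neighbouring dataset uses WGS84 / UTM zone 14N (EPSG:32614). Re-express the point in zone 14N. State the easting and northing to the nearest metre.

E 754978 m, N 4947088 m

UTM 15N → geographic: φ = 44.63190013°, λ = -95.78540059°.
UTM 14N (λ₀ = -99°) forward: E = 754978.473 m, N = 4947088.379 m.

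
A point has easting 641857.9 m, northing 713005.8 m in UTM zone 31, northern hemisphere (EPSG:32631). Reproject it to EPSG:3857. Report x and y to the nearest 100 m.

Unproject from UTM 31N (λ₀ = 3°) → φ = 6.44890044°, λ = 4.28279980°.
Web Mercator (R = 6378137 m): x = 476759.093 m, y = 719408.896 m.

x 476800 m, y 719400 m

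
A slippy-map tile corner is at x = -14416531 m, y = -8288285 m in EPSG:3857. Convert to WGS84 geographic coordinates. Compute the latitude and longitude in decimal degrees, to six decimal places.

R = 6378137 m. λ = x/R = -129.50590141°.
φ = 2·arctan(exp(y/R)) − 90° = 2·arctan(0.27267) − 90° = -59.49560033°.

lat -59.495600°, lon -129.505901°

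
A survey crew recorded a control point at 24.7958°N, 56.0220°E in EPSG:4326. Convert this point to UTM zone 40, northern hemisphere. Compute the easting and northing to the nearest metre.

Zone 40 central meridian λ₀ = 6×40 − 183 = 57°; Δλ = -0.9780°.
Transverse Mercator on WGS84 with k₀ = 0.9996 gives E = 401144.686 m, N = 2742691.139 m.

E 401145 m, N 2742691 m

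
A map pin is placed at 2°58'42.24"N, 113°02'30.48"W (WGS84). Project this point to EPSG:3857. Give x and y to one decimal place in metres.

x -12583755.6 m, y 331703.4 m

Web Mercator is spherical with R = a = 6378137 m.
x = R·λ = 6378137 × -1.972951602 = -12583755.614 m.
y = R·ln tan(π/4 + φ/2) = 6378137 × 0.052006314 = 331703.394 m.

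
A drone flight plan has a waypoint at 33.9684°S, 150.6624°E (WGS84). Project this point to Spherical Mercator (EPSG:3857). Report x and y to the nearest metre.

x 16771662 m, y -4024560 m

Web Mercator is spherical with R = a = 6378137 m.
x = R·λ = 6378137 × 2.629554939 = 16771661.650 m.
y = R·ln tan(π/4 + φ/2) = 6378137 × -0.630992985 = -4024559.707 m.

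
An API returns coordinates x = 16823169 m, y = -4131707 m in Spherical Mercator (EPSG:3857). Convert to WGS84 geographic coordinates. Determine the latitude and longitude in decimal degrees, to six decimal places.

lat -34.762902°, lon 151.125098°

R = 6378137 m. λ = x/R = 151.12509840°.
φ = 2·arctan(exp(y/R)) − 90° = 2·arctan(0.52320) − 90° = -34.76290221°.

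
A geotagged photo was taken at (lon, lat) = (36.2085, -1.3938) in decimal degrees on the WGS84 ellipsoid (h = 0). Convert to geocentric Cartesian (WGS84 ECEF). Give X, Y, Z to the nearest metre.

X 5144832 m, Y 3766620 m, Z -154104 m

WGS84: a = 6378137 m, e² = 0.006694380; N(φ) = a/√(1−e²sin²φ) = 6378149.631 m.
X = (N+h)·cosφ·cosλ = 5144832.056 m; Y = (N+h)·cosφ·sinλ = 3766620.071 m; Z = (N(1−e²)+h)·sinφ = -154103.531 m.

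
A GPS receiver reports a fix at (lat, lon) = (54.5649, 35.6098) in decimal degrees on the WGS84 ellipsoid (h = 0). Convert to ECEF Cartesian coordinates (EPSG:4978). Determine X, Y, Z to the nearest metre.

X 3013115 m, Y 2157958 m, Z 5173452 m

WGS84: a = 6378137 m, e² = 0.006694380; N(φ) = a/√(1−e²sin²φ) = 6392356.938 m.
X = (N+h)·cosφ·cosλ = 3013115.213 m; Y = (N+h)·cosφ·sinλ = 2157958.241 m; Z = (N(1−e²)+h)·sinφ = 5173451.901 m.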